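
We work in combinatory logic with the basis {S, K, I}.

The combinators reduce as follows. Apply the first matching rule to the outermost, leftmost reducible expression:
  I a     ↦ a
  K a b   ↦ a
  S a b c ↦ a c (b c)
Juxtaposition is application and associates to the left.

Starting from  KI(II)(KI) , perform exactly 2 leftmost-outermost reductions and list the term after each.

Answer: after 2 steps: KI

Derivation:
  start: KI(II)(KI)
  →1  I(KI)
  →2  KI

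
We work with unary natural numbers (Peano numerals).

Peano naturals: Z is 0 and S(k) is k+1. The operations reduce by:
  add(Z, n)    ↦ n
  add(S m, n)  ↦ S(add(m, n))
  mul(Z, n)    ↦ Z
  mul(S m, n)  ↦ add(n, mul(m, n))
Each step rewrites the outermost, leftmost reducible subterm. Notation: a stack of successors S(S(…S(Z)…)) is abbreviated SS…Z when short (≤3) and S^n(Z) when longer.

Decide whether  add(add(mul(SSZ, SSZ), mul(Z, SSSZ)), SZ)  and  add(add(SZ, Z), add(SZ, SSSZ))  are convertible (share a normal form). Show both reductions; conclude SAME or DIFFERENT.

Answer: SAME — A ⇓ S^5(Z), B ⇓ S^5(Z)

Working:
Term A:
  start: add(add(mul(SSZ, SSZ), mul(Z, SSSZ)), SZ)
  step 1: add(add(add(SSZ, mul(SZ, SSZ)), mul(Z, SSSZ)), SZ)
  step 2: add(add(S(add(SZ, mul(SZ, SSZ))), mul(Z, SSSZ)), SZ)
  step 3: add(S(add(add(SZ, mul(SZ, SSZ)), mul(Z, SSSZ))), SZ)
  step 4: S(add(add(add(SZ, mul(SZ, SSZ)), mul(Z, SSSZ)), SZ))
  step 5: S(add(add(S(add(Z, mul(SZ, SSZ))), mul(Z, SSSZ)), SZ))
  step 6: S(add(S(add(add(Z, mul(SZ, SSZ)), mul(Z, SSSZ))), SZ))
  step 7: S(S(add(add(add(Z, mul(SZ, SSZ)), mul(Z, SSSZ)), SZ)))
  step 8: S(S(add(add(mul(SZ, SSZ), mul(Z, SSSZ)), SZ)))
  step 9: S(S(add(add(add(SSZ, mul(Z, SSZ)), mul(Z, SSSZ)), SZ)))
  step 10: S(S(add(add(S(add(SZ, mul(Z, SSZ))), mul(Z, SSSZ)), SZ)))
  step 11: S(S(add(S(add(add(SZ, mul(Z, SSZ)), mul(Z, SSSZ))), SZ)))
  step 12: S(S(S(add(add(add(SZ, mul(Z, SSZ)), mul(Z, SSSZ)), SZ))))
  step 13: S(S(S(add(add(S(add(Z, mul(Z, SSZ))), mul(Z, SSSZ)), SZ))))
  step 14: S(S(S(add(S(add(add(Z, mul(Z, SSZ)), mul(Z, SSSZ))), SZ))))
  step 15: S(S(S(S(add(add(add(Z, mul(Z, SSZ)), mul(Z, SSSZ)), SZ)))))
  step 16: S(S(S(S(add(add(mul(Z, SSZ), mul(Z, SSSZ)), SZ)))))
  step 17: S(S(S(S(add(add(Z, mul(Z, SSSZ)), SZ)))))
  step 18: S(S(S(S(add(mul(Z, SSSZ), SZ)))))
  step 19: S(S(S(S(add(Z, SZ)))))
  step 20: S^5(Z)

Term B:
  start: add(add(SZ, Z), add(SZ, SSSZ))
  step 1: add(S(add(Z, Z)), add(SZ, SSSZ))
  step 2: S(add(add(Z, Z), add(SZ, SSSZ)))
  step 3: S(add(Z, add(SZ, SSSZ)))
  step 4: S(add(SZ, SSSZ))
  step 5: S(S(add(Z, SSSZ)))
  step 6: S^5(Z)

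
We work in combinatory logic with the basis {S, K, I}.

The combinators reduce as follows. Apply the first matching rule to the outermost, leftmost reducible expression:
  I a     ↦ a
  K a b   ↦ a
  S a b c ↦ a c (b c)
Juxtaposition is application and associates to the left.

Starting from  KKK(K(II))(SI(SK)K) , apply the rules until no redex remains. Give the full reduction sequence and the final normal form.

  start: KKK(K(II))(SI(SK)K)
  [1] K(K(II))(SI(SK)K)
  [2] K(II)
  [3] KI

Answer: normal form = KI  (in 3 steps)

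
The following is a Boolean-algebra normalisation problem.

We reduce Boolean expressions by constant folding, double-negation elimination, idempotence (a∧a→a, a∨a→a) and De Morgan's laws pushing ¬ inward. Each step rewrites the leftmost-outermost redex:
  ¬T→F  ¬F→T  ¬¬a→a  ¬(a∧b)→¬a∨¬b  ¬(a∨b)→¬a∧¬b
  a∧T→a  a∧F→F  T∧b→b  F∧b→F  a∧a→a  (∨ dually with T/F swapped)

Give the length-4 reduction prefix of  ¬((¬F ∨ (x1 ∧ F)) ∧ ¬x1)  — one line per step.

Answer: after 4 steps: F ∨ ¬¬x1

Reduction:
  start: ¬((¬F ∨ (x1 ∧ F)) ∧ ¬x1)
  [1] ¬(¬F ∨ (x1 ∧ F)) ∨ ¬¬x1
  [2] (¬¬F ∧ ¬(x1 ∧ F)) ∨ ¬¬x1
  [3] (F ∧ ¬(x1 ∧ F)) ∨ ¬¬x1
  [4] F ∨ ¬¬x1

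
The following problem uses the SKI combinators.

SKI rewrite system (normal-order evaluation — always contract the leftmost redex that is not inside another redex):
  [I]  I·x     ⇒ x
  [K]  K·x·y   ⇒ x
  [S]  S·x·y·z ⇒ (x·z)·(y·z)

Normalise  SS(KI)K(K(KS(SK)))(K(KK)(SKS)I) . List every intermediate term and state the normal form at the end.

  start: SS(KI)K(K(KS(SK)))(K(KK)(SKS)I)
  step 1: SK(KIK)(K(KS(SK)))(K(KK)(SKS)I)
  step 2: K(K(KS(SK)))(KIK(K(KS(SK))))(K(KK)(SKS)I)
  step 3: K(KS(SK))(K(KK)(SKS)I)
  step 4: KS(SK)
  step 5: S

Answer: normal form = S  (in 5 steps)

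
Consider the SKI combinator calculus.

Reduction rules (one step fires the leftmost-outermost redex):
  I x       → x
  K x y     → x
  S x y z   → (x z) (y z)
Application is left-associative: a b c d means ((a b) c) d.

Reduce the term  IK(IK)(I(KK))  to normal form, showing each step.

  start: IK(IK)(I(KK))
  [1] K(IK)(I(KK))
  [2] IK
  [3] K

Answer: normal form = K  (in 3 steps)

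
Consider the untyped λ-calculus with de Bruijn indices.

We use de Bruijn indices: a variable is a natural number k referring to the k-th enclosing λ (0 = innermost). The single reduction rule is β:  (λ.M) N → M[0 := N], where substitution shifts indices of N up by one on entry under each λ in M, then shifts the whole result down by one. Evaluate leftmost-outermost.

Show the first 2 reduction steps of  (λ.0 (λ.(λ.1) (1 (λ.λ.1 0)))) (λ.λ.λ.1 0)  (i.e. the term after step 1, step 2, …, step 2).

Answer: after 2 steps: λ.λ.1 0

Derivation:
  start: (λ.0 (λ.(λ.1) (1 (λ.λ.1 0)))) (λ.λ.λ.1 0)
  →1  (λ.λ.λ.1 0) (λ.(λ.1) ((λ.λ.λ.1 0) (λ.λ.1 0)))
  →2  λ.λ.1 0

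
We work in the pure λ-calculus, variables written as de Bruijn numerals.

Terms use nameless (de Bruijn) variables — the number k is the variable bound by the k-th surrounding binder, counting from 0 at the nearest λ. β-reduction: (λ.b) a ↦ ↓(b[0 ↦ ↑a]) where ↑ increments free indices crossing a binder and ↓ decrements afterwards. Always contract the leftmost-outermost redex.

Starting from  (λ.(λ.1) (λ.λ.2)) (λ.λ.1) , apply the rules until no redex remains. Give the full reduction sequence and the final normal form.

Answer: normal form = λ.λ.1  (in 2 steps)

Reduction:
  start: (λ.(λ.1) (λ.λ.2)) (λ.λ.1)
  →1  (λ.λ.λ.1) (λ.λ.λ.λ.1)
  →2  λ.λ.1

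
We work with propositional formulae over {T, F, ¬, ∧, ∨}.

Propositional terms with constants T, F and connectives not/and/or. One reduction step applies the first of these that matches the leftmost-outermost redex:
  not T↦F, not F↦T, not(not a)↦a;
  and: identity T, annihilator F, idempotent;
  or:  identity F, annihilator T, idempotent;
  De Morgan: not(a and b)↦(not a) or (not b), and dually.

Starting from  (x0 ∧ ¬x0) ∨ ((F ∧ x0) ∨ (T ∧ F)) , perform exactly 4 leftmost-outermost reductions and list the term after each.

  start: (x0 ∧ ¬x0) ∨ ((F ∧ x0) ∨ (T ∧ F))
  step 1: (x0 ∧ ¬x0) ∨ (F ∨ (T ∧ F))
  step 2: (x0 ∧ ¬x0) ∨ (T ∧ F)
  step 3: (x0 ∧ ¬x0) ∨ F
  step 4: x0 ∧ ¬x0

Answer: after 4 steps: x0 ∧ ¬x0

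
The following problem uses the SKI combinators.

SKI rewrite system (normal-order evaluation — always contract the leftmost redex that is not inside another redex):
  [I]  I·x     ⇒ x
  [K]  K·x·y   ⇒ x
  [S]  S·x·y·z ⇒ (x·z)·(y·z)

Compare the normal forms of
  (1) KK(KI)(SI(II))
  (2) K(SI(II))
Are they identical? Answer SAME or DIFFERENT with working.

Term A:
  start: KK(KI)(SI(II))
  →1  K(SI(II))
  →2  K(SII)

Term B:
  start: K(SI(II))
  →1  K(SII)

Answer: SAME — A ⇓ K(SII), B ⇓ K(SII)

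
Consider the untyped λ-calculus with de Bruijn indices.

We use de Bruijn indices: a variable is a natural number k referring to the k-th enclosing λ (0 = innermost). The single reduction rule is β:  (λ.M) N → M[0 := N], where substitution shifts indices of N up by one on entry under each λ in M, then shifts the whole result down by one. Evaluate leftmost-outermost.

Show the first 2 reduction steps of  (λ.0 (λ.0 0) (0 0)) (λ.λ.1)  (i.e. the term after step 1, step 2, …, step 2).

Answer: after 2 steps: (λ.λ.0 0) ((λ.λ.1) (λ.λ.1))

Derivation:
  start: (λ.0 (λ.0 0) (0 0)) (λ.λ.1)
  [1] (λ.λ.1) (λ.0 0) ((λ.λ.1) (λ.λ.1))
  [2] (λ.λ.0 0) ((λ.λ.1) (λ.λ.1))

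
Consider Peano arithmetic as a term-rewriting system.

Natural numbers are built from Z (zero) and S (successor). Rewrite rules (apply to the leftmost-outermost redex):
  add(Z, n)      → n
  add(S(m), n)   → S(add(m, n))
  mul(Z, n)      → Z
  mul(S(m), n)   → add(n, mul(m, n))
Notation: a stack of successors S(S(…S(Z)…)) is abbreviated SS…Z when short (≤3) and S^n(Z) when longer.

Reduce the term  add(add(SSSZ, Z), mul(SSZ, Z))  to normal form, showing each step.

  start: add(add(SSSZ, Z), mul(SSZ, Z))
  [1] add(S(add(SSZ, Z)), mul(SSZ, Z))
  [2] S(add(add(SSZ, Z), mul(SSZ, Z)))
  [3] S(add(S(add(SZ, Z)), mul(SSZ, Z)))
  [4] S(S(add(add(SZ, Z), mul(SSZ, Z))))
  [5] S(S(add(S(add(Z, Z)), mul(SSZ, Z))))
  [6] S(S(S(add(add(Z, Z), mul(SSZ, Z)))))
  [7] S(S(S(add(Z, mul(SSZ, Z)))))
  [8] S(S(S(mul(SSZ, Z))))
  [9] S(S(S(add(Z, mul(SZ, Z)))))
  [10] S(S(S(mul(SZ, Z))))
  [11] S(S(S(add(Z, mul(Z, Z)))))
  [12] S(S(S(mul(Z, Z))))
  [13] SSSZ

Answer: normal form = SSSZ  (in 13 steps)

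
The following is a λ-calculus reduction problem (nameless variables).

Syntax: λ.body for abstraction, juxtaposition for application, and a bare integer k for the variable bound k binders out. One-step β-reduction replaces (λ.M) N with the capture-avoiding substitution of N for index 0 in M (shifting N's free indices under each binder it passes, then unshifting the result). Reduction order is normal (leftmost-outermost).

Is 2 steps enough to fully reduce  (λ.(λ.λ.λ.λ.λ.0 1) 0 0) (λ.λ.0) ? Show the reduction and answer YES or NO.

Answer: NO — after 2 steps the term is (λ.λ.λ.λ.0 1) (λ.λ.0), not yet normal

Derivation:
  start: (λ.(λ.λ.λ.λ.λ.0 1) 0 0) (λ.λ.0)
  →1  (λ.λ.λ.λ.λ.0 1) (λ.λ.0) (λ.λ.0)
  →2  (λ.λ.λ.λ.0 1) (λ.λ.0)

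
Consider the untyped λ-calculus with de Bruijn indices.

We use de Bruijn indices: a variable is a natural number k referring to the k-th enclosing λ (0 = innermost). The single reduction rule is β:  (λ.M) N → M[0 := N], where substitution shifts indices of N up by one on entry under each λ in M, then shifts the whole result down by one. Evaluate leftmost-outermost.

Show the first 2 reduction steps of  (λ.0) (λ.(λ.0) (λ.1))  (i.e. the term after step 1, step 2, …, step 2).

Answer: after 2 steps: λ.λ.1

Derivation:
  start: (λ.0) (λ.(λ.0) (λ.1))
  [1] λ.(λ.0) (λ.1)
  [2] λ.λ.1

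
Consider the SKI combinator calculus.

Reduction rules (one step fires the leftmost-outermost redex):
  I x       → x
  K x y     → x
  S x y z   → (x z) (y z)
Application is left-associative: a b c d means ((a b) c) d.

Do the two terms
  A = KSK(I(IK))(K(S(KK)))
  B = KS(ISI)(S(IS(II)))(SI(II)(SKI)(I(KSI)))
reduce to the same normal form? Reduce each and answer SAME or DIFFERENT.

Term A:
  start: KSK(I(IK))(K(S(KK)))
  →1  S(I(IK))(K(S(KK)))
  →2  S(IK)(K(S(KK)))
  →3  SK(K(S(KK)))

Term B:
  start: KS(ISI)(S(IS(II)))(SI(II)(SKI)(I(KSI)))
  →1  S(S(IS(II)))(SI(II)(SKI)(I(KSI)))
  →2  S(S(S(II)))(SI(II)(SKI)(I(KSI)))
  →3  S(S(SI))(SI(II)(SKI)(I(KSI)))
  →4  S(S(SI))(I(SKI)(II(SKI))(I(KSI)))
  →5  S(S(SI))(SKI(II(SKI))(I(KSI)))
  →6  S(S(SI))(K(II(SKI))(I(II(SKI)))(I(KSI)))
  →7  S(S(SI))(II(SKI)(I(KSI)))
  →8  S(S(SI))(I(SKI)(I(KSI)))
  →9  S(S(SI))(SKI(I(KSI)))
  →10  S(S(SI))(K(I(KSI))(I(I(KSI))))
  →11  S(S(SI))(I(KSI))
  →12  S(S(SI))(KSI)
  →13  S(S(SI))S

Answer: DIFFERENT — A ⇓ SK(K(S(KK))), B ⇓ S(S(SI))S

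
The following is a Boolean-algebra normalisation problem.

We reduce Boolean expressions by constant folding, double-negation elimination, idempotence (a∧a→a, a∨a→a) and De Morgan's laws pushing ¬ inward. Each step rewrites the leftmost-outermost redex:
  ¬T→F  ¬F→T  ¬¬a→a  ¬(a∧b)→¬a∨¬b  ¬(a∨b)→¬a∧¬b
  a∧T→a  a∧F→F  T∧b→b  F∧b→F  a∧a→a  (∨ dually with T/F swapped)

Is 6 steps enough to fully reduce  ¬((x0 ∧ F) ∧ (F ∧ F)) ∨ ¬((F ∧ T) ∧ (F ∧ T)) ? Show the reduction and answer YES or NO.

Answer: YES — reaches normal form T in 6 ≤ 6 steps

Derivation:
  start: ¬((x0 ∧ F) ∧ (F ∧ F)) ∨ ¬((F ∧ T) ∧ (F ∧ T))
  step 1: (¬(x0 ∧ F) ∨ ¬(F ∧ F)) ∨ ¬((F ∧ T) ∧ (F ∧ T))
  step 2: ((¬x0 ∨ ¬F) ∨ ¬(F ∧ F)) ∨ ¬((F ∧ T) ∧ (F ∧ T))
  step 3: ((¬x0 ∨ T) ∨ ¬(F ∧ F)) ∨ ¬((F ∧ T) ∧ (F ∧ T))
  step 4: (T ∨ ¬(F ∧ F)) ∨ ¬((F ∧ T) ∧ (F ∧ T))
  step 5: T ∨ ¬((F ∧ T) ∧ (F ∧ T))
  step 6: T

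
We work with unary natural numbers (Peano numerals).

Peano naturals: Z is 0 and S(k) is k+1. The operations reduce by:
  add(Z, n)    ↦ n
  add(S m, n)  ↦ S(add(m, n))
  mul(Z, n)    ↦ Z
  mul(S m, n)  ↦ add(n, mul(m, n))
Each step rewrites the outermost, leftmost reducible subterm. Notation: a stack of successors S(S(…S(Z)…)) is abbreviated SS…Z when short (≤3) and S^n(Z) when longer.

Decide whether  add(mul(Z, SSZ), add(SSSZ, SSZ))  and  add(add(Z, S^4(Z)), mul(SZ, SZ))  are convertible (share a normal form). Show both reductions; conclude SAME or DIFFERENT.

Answer: SAME — A ⇓ S^5(Z), B ⇓ S^5(Z)

Working:
Term A:
  start: add(mul(Z, SSZ), add(SSSZ, SSZ))
  [1] add(Z, add(SSSZ, SSZ))
  [2] add(SSSZ, SSZ)
  [3] S(add(SSZ, SSZ))
  [4] S(S(add(SZ, SSZ)))
  [5] S(S(S(add(Z, SSZ))))
  [6] S^5(Z)

Term B:
  start: add(add(Z, S^4(Z)), mul(SZ, SZ))
  [1] add(S^4(Z), mul(SZ, SZ))
  [2] S(add(SSSZ, mul(SZ, SZ)))
  [3] S(S(add(SSZ, mul(SZ, SZ))))
  [4] S(S(S(add(SZ, mul(SZ, SZ)))))
  [5] S(S(S(S(add(Z, mul(SZ, SZ))))))
  [6] S(S(S(S(mul(SZ, SZ)))))
  [7] S(S(S(S(add(SZ, mul(Z, SZ))))))
  [8] S(S(S(S(S(add(Z, mul(Z, SZ)))))))
  [9] S(S(S(S(S(mul(Z, SZ))))))
  [10] S^5(Z)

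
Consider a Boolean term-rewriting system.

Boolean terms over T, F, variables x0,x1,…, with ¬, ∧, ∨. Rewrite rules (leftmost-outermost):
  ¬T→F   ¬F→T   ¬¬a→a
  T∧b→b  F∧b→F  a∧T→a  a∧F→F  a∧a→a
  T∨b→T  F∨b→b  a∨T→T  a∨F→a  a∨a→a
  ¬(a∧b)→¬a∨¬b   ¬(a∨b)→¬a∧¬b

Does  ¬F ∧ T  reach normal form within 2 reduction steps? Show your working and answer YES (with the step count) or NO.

  start: ¬F ∧ T
  →1  ¬F
  →2  T

Answer: YES — reaches normal form T in 2 ≤ 2 steps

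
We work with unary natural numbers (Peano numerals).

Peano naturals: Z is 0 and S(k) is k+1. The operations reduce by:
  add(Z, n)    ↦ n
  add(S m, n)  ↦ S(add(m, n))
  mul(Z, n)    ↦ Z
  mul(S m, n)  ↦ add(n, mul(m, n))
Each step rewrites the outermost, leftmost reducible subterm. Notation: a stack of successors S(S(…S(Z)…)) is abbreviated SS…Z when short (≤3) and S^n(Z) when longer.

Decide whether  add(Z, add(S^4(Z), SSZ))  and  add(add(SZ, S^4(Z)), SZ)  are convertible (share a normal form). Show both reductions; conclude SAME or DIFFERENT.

Term A:
  start: add(Z, add(S^4(Z), SSZ))
  →1  add(S^4(Z), SSZ)
  →2  S(add(SSSZ, SSZ))
  →3  S(S(add(SSZ, SSZ)))
  →4  S(S(S(add(SZ, SSZ))))
  →5  S(S(S(S(add(Z, SSZ)))))
  →6  S^6(Z)

Term B:
  start: add(add(SZ, S^4(Z)), SZ)
  →1  add(S(add(Z, S^4(Z))), SZ)
  →2  S(add(add(Z, S^4(Z)), SZ))
  →3  S(add(S^4(Z), SZ))
  →4  S(S(add(SSSZ, SZ)))
  →5  S(S(S(add(SSZ, SZ))))
  →6  S(S(S(S(add(SZ, SZ)))))
  →7  S(S(S(S(S(add(Z, SZ))))))
  →8  S^6(Z)

Answer: SAME — A ⇓ S^6(Z), B ⇓ S^6(Z)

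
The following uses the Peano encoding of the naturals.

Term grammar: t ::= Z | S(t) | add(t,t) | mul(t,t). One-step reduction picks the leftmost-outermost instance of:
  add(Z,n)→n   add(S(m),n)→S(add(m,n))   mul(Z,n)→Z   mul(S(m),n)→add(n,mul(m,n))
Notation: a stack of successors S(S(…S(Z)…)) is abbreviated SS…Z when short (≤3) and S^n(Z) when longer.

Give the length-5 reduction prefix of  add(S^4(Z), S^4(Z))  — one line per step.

Answer: after 5 steps: S^8(Z)

Working:
  start: add(S^4(Z), S^4(Z))
  →1  S(add(SSSZ, S^4(Z)))
  →2  S(S(add(SSZ, S^4(Z))))
  →3  S(S(S(add(SZ, S^4(Z)))))
  →4  S(S(S(S(add(Z, S^4(Z))))))
  →5  S^8(Z)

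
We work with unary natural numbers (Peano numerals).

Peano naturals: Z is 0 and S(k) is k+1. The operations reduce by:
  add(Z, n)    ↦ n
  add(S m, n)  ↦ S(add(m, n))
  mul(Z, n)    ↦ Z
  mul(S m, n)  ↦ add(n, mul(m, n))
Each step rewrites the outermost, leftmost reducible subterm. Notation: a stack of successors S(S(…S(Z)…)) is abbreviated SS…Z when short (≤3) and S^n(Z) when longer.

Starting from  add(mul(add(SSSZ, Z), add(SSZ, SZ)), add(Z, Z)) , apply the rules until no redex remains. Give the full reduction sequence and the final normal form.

Answer: normal form = S^9(Z)  (in 40 steps)

Reduction:
  start: add(mul(add(SSSZ, Z), add(SSZ, SZ)), add(Z, Z))
  [1] add(mul(S(add(SSZ, Z)), add(SSZ, SZ)), add(Z, Z))
  [2] add(add(add(SSZ, SZ), mul(add(SSZ, Z), add(SSZ, SZ))), add(Z, Z))
  [3] add(add(S(add(SZ, SZ)), mul(add(SSZ, Z), add(SSZ, SZ))), add(Z, Z))
  [4] add(S(add(add(SZ, SZ), mul(add(SSZ, Z), add(SSZ, SZ)))), add(Z, Z))
  [5] S(add(add(add(SZ, SZ), mul(add(SSZ, Z), add(SSZ, SZ))), add(Z, Z)))
  [6] S(add(add(S(add(Z, SZ)), mul(add(SSZ, Z), add(SSZ, SZ))), add(Z, Z)))
  [7] S(add(S(add(add(Z, SZ), mul(add(SSZ, Z), add(SSZ, SZ)))), add(Z, Z)))
  [8] S(S(add(add(add(Z, SZ), mul(add(SSZ, Z), add(SSZ, SZ))), add(Z, Z))))
  [9] S(S(add(add(SZ, mul(add(SSZ, Z), add(SSZ, SZ))), add(Z, Z))))
  [10] S(S(add(S(add(Z, mul(add(SSZ, Z), add(SSZ, SZ)))), add(Z, Z))))
  [11] S(S(S(add(add(Z, mul(add(SSZ, Z), add(SSZ, SZ))), add(Z, Z)))))
  [12] S(S(S(add(mul(add(SSZ, Z), add(SSZ, SZ)), add(Z, Z)))))
  [13] S(S(S(add(mul(S(add(SZ, Z)), add(SSZ, SZ)), add(Z, Z)))))
  [14] S(S(S(add(add(add(SSZ, SZ), mul(add(SZ, Z), add(SSZ, SZ))), add(Z, Z)))))
  [15] S(S(S(add(add(S(add(SZ, SZ)), mul(add(SZ, Z), add(SSZ, SZ))), add(Z, Z)))))
  [16] S(S(S(add(S(add(add(SZ, SZ), mul(add(SZ, Z), add(SSZ, SZ)))), add(Z, Z)))))
  [17] S(S(S(S(add(add(add(SZ, SZ), mul(add(SZ, Z), add(SSZ, SZ))), add(Z, Z))))))
  [18] S(S(S(S(add(add(S(add(Z, SZ)), mul(add(SZ, Z), add(SSZ, SZ))), add(Z, Z))))))
  [19] S(S(S(S(add(S(add(add(Z, SZ), mul(add(SZ, Z), add(SSZ, SZ)))), add(Z, Z))))))
  [20] S(S(S(S(S(add(add(add(Z, SZ), mul(add(SZ, Z), add(SSZ, SZ))), add(Z, Z)))))))
  [21] S(S(S(S(S(add(add(SZ, mul(add(SZ, Z), add(SSZ, SZ))), add(Z, Z)))))))
  [22] S(S(S(S(S(add(S(add(Z, mul(add(SZ, Z), add(SSZ, SZ)))), add(Z, Z)))))))
  [23] S(S(S(S(S(S(add(add(Z, mul(add(SZ, Z), add(SSZ, SZ))), add(Z, Z))))))))
  [24] S(S(S(S(S(S(add(mul(add(SZ, Z), add(SSZ, SZ)), add(Z, Z))))))))
  [25] S(S(S(S(S(S(add(mul(S(add(Z, Z)), add(SSZ, SZ)), add(Z, Z))))))))
  [26] S(S(S(S(S(S(add(add(add(SSZ, SZ), mul(add(Z, Z), add(SSZ, SZ))), add(Z, Z))))))))
  [27] S(S(S(S(S(S(add(add(S(add(SZ, SZ)), mul(add(Z, Z), add(SSZ, SZ))), add(Z, Z))))))))
  [28] S(S(S(S(S(S(add(S(add(add(SZ, SZ), mul(add(Z, Z), add(SSZ, SZ)))), add(Z, Z))))))))
  [29] S(S(S(S(S(S(S(add(add(add(SZ, SZ), mul(add(Z, Z), add(SSZ, SZ))), add(Z, Z)))))))))
  [30] S(S(S(S(S(S(S(add(add(S(add(Z, SZ)), mul(add(Z, Z), add(SSZ, SZ))), add(Z, Z)))))))))
  [31] S(S(S(S(S(S(S(add(S(add(add(Z, SZ), mul(add(Z, Z), add(SSZ, SZ)))), add(Z, Z)))))))))
  [32] S(S(S(S(S(S(S(S(add(add(add(Z, SZ), mul(add(Z, Z), add(SSZ, SZ))), add(Z, Z))))))))))
  [33] S(S(S(S(S(S(S(S(add(add(SZ, mul(add(Z, Z), add(SSZ, SZ))), add(Z, Z))))))))))
  [34] S(S(S(S(S(S(S(S(add(S(add(Z, mul(add(Z, Z), add(SSZ, SZ)))), add(Z, Z))))))))))
  [35] S(S(S(S(S(S(S(S(S(add(add(Z, mul(add(Z, Z), add(SSZ, SZ))), add(Z, Z)))))))))))
  [36] S(S(S(S(S(S(S(S(S(add(mul(add(Z, Z), add(SSZ, SZ)), add(Z, Z)))))))))))
  [37] S(S(S(S(S(S(S(S(S(add(mul(Z, add(SSZ, SZ)), add(Z, Z)))))))))))
  [38] S(S(S(S(S(S(S(S(S(add(Z, add(Z, Z)))))))))))
  [39] S(S(S(S(S(S(S(S(S(add(Z, Z))))))))))
  [40] S^9(Z)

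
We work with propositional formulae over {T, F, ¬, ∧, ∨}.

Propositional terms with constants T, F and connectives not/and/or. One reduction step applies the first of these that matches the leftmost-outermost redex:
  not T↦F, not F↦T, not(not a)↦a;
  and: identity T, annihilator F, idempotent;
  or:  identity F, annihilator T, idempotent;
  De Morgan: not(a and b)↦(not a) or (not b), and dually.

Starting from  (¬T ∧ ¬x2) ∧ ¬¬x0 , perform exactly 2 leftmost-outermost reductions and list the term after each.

  start: (¬T ∧ ¬x2) ∧ ¬¬x0
  →1  (F ∧ ¬x2) ∧ ¬¬x0
  →2  F ∧ ¬¬x0

Answer: after 2 steps: F ∧ ¬¬x0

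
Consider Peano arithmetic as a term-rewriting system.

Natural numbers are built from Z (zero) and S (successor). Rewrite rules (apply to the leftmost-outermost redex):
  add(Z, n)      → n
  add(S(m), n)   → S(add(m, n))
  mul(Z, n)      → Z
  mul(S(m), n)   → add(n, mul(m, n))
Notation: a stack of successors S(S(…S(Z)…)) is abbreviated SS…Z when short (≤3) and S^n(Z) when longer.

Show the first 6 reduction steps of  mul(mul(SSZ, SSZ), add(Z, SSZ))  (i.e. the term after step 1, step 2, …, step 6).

  start: mul(mul(SSZ, SSZ), add(Z, SSZ))
  [1] mul(add(SSZ, mul(SZ, SSZ)), add(Z, SSZ))
  [2] mul(S(add(SZ, mul(SZ, SSZ))), add(Z, SSZ))
  [3] add(add(Z, SSZ), mul(add(SZ, mul(SZ, SSZ)), add(Z, SSZ)))
  [4] add(SSZ, mul(add(SZ, mul(SZ, SSZ)), add(Z, SSZ)))
  [5] S(add(SZ, mul(add(SZ, mul(SZ, SSZ)), add(Z, SSZ))))
  [6] S(S(add(Z, mul(add(SZ, mul(SZ, SSZ)), add(Z, SSZ)))))

Answer: after 6 steps: S(S(add(Z, mul(add(SZ, mul(SZ, SSZ)), add(Z, SSZ)))))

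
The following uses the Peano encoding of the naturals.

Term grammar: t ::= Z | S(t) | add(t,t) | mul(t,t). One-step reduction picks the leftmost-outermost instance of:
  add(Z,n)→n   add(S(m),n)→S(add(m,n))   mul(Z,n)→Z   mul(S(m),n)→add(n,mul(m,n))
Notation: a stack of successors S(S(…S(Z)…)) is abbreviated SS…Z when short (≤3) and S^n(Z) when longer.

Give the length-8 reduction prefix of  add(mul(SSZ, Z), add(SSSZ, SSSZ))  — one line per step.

Answer: after 8 steps: S(S(add(SZ, SSSZ)))

Working:
  start: add(mul(SSZ, Z), add(SSSZ, SSSZ))
  [1] add(add(Z, mul(SZ, Z)), add(SSSZ, SSSZ))
  [2] add(mul(SZ, Z), add(SSSZ, SSSZ))
  [3] add(add(Z, mul(Z, Z)), add(SSSZ, SSSZ))
  [4] add(mul(Z, Z), add(SSSZ, SSSZ))
  [5] add(Z, add(SSSZ, SSSZ))
  [6] add(SSSZ, SSSZ)
  [7] S(add(SSZ, SSSZ))
  [8] S(S(add(SZ, SSSZ)))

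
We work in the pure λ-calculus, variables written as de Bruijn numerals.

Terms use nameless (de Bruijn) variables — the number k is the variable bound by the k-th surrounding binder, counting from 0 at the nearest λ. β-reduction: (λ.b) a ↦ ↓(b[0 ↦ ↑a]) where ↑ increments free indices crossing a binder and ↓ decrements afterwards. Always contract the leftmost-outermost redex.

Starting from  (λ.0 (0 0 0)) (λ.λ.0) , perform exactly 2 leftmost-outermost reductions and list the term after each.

Answer: after 2 steps: λ.0

Reduction:
  start: (λ.0 (0 0 0)) (λ.λ.0)
  step 1: (λ.λ.0) ((λ.λ.0) (λ.λ.0) (λ.λ.0))
  step 2: λ.0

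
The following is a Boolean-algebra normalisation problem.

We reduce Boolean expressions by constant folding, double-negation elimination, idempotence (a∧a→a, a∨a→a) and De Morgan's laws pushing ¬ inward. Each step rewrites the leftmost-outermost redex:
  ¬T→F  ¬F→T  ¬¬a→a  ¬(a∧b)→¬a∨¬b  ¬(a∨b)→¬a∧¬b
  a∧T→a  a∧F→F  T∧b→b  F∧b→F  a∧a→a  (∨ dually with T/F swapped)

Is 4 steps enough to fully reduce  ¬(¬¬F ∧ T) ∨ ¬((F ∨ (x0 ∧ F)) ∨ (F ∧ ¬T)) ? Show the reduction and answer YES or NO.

  start: ¬(¬¬F ∧ T) ∨ ¬((F ∨ (x0 ∧ F)) ∨ (F ∧ ¬T))
  [1] (¬¬¬F ∨ ¬T) ∨ ¬((F ∨ (x0 ∧ F)) ∨ (F ∧ ¬T))
  [2] (¬F ∨ ¬T) ∨ ¬((F ∨ (x0 ∧ F)) ∨ (F ∧ ¬T))
  [3] (T ∨ ¬T) ∨ ¬((F ∨ (x0 ∧ F)) ∨ (F ∧ ¬T))
  [4] T ∨ ¬((F ∨ (x0 ∧ F)) ∨ (F ∧ ¬T))

Answer: NO — after 4 steps the term is T ∨ ¬((F ∨ (x0 ∧ F)) ∨ (F ∧ ¬T)), not yet normal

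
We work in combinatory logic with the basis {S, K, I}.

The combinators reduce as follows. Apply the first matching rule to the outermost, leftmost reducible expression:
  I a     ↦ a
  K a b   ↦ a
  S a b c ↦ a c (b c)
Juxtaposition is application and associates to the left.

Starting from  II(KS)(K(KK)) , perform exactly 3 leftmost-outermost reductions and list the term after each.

Answer: after 3 steps: S

Derivation:
  start: II(KS)(K(KK))
  →1  I(KS)(K(KK))
  →2  KS(K(KK))
  →3  S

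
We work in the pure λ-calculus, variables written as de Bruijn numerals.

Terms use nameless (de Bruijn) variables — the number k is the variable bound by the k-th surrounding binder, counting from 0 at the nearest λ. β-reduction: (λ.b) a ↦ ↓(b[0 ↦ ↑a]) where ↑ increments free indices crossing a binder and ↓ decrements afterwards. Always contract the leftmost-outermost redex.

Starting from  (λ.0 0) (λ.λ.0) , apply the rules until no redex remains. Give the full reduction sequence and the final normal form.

Answer: normal form = λ.0  (in 2 steps)

Working:
  start: (λ.0 0) (λ.λ.0)
  step 1: (λ.λ.0) (λ.λ.0)
  step 2: λ.0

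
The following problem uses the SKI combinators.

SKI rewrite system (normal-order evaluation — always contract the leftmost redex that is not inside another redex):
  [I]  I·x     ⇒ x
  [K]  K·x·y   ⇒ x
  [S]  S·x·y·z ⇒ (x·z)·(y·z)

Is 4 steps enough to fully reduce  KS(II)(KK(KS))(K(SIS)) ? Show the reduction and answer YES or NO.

Answer: YES — reaches normal form SK(K(SIS)) in 2 ≤ 4 steps

Derivation:
  start: KS(II)(KK(KS))(K(SIS))
  [1] S(KK(KS))(K(SIS))
  [2] SK(K(SIS))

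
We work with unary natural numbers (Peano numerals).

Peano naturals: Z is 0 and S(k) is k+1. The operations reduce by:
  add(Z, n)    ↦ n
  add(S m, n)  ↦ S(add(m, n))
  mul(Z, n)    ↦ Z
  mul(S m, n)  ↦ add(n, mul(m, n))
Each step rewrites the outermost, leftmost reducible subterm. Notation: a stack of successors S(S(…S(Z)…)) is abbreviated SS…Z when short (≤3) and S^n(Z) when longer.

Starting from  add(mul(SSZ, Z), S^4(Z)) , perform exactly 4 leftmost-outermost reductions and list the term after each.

  start: add(mul(SSZ, Z), S^4(Z))
  step 1: add(add(Z, mul(SZ, Z)), S^4(Z))
  step 2: add(mul(SZ, Z), S^4(Z))
  step 3: add(add(Z, mul(Z, Z)), S^4(Z))
  step 4: add(mul(Z, Z), S^4(Z))

Answer: after 4 steps: add(mul(Z, Z), S^4(Z))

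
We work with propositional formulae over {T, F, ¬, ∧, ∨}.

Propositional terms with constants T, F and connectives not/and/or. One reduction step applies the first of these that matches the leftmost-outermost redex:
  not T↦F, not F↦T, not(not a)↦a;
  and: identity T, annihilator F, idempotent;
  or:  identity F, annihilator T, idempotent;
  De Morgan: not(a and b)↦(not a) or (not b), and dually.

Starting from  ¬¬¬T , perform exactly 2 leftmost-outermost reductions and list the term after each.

  start: ¬¬¬T
  step 1: ¬T
  step 2: F

Answer: after 2 steps: F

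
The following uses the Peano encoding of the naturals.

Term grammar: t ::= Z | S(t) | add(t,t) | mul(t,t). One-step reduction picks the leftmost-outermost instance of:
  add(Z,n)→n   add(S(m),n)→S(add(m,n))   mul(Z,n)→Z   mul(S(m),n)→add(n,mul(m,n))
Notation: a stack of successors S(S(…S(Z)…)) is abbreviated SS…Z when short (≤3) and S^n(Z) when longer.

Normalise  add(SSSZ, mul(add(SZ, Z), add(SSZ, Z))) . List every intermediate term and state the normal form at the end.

Answer: normal form = S^5(Z)  (in 14 steps)

Reduction:
  start: add(SSSZ, mul(add(SZ, Z), add(SSZ, Z)))
  [1] S(add(SSZ, mul(add(SZ, Z), add(SSZ, Z))))
  [2] S(S(add(SZ, mul(add(SZ, Z), add(SSZ, Z)))))
  [3] S(S(S(add(Z, mul(add(SZ, Z), add(SSZ, Z))))))
  [4] S(S(S(mul(add(SZ, Z), add(SSZ, Z)))))
  [5] S(S(S(mul(S(add(Z, Z)), add(SSZ, Z)))))
  [6] S(S(S(add(add(SSZ, Z), mul(add(Z, Z), add(SSZ, Z))))))
  [7] S(S(S(add(S(add(SZ, Z)), mul(add(Z, Z), add(SSZ, Z))))))
  [8] S(S(S(S(add(add(SZ, Z), mul(add(Z, Z), add(SSZ, Z)))))))
  [9] S(S(S(S(add(S(add(Z, Z)), mul(add(Z, Z), add(SSZ, Z)))))))
  [10] S(S(S(S(S(add(add(Z, Z), mul(add(Z, Z), add(SSZ, Z))))))))
  [11] S(S(S(S(S(add(Z, mul(add(Z, Z), add(SSZ, Z))))))))
  [12] S(S(S(S(S(mul(add(Z, Z), add(SSZ, Z)))))))
  [13] S(S(S(S(S(mul(Z, add(SSZ, Z)))))))
  [14] S^5(Z)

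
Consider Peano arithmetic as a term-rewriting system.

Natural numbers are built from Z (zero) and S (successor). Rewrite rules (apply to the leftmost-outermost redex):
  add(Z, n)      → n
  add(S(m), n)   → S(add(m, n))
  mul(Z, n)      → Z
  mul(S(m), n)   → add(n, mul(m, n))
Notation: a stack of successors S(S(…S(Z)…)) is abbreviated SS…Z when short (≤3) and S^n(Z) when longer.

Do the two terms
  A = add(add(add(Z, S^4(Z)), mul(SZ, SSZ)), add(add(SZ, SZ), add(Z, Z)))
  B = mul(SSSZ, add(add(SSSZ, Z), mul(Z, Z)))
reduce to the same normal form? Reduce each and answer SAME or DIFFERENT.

Answer: DIFFERENT — A ⇓ S^8(Z), B ⇓ S^9(Z)

Working:
Term A:
  start: add(add(add(Z, S^4(Z)), mul(SZ, SSZ)), add(add(SZ, SZ), add(Z, Z)))
  [1] add(add(S^4(Z), mul(SZ, SSZ)), add(add(SZ, SZ), add(Z, Z)))
  [2] add(S(add(SSSZ, mul(SZ, SSZ))), add(add(SZ, SZ), add(Z, Z)))
  [3] S(add(add(SSSZ, mul(SZ, SSZ)), add(add(SZ, SZ), add(Z, Z))))
  [4] S(add(S(add(SSZ, mul(SZ, SSZ))), add(add(SZ, SZ), add(Z, Z))))
  [5] S(S(add(add(SSZ, mul(SZ, SSZ)), add(add(SZ, SZ), add(Z, Z)))))
  [6] S(S(add(S(add(SZ, mul(SZ, SSZ))), add(add(SZ, SZ), add(Z, Z)))))
  [7] S(S(S(add(add(SZ, mul(SZ, SSZ)), add(add(SZ, SZ), add(Z, Z))))))
  [8] S(S(S(add(S(add(Z, mul(SZ, SSZ))), add(add(SZ, SZ), add(Z, Z))))))
  [9] S(S(S(S(add(add(Z, mul(SZ, SSZ)), add(add(SZ, SZ), add(Z, Z)))))))
  [10] S(S(S(S(add(mul(SZ, SSZ), add(add(SZ, SZ), add(Z, Z)))))))
  [11] S(S(S(S(add(add(SSZ, mul(Z, SSZ)), add(add(SZ, SZ), add(Z, Z)))))))
  [12] S(S(S(S(add(S(add(SZ, mul(Z, SSZ))), add(add(SZ, SZ), add(Z, Z)))))))
  [13] S(S(S(S(S(add(add(SZ, mul(Z, SSZ)), add(add(SZ, SZ), add(Z, Z))))))))
  [14] S(S(S(S(S(add(S(add(Z, mul(Z, SSZ))), add(add(SZ, SZ), add(Z, Z))))))))
  [15] S(S(S(S(S(S(add(add(Z, mul(Z, SSZ)), add(add(SZ, SZ), add(Z, Z)))))))))
  [16] S(S(S(S(S(S(add(mul(Z, SSZ), add(add(SZ, SZ), add(Z, Z)))))))))
  [17] S(S(S(S(S(S(add(Z, add(add(SZ, SZ), add(Z, Z)))))))))
  [18] S(S(S(S(S(S(add(add(SZ, SZ), add(Z, Z))))))))
  [19] S(S(S(S(S(S(add(S(add(Z, SZ)), add(Z, Z))))))))
  [20] S(S(S(S(S(S(S(add(add(Z, SZ), add(Z, Z)))))))))
  [21] S(S(S(S(S(S(S(add(SZ, add(Z, Z)))))))))
  [22] S(S(S(S(S(S(S(S(add(Z, add(Z, Z))))))))))
  [23] S(S(S(S(S(S(S(S(add(Z, Z)))))))))
  [24] S^8(Z)

Term B:
  start: mul(SSSZ, add(add(SSSZ, Z), mul(Z, Z)))
  [1] add(add(add(SSSZ, Z), mul(Z, Z)), mul(SSZ, add(add(SSSZ, Z), mul(Z, Z))))
  [2] add(add(S(add(SSZ, Z)), mul(Z, Z)), mul(SSZ, add(add(SSSZ, Z), mul(Z, Z))))
  [3] add(S(add(add(SSZ, Z), mul(Z, Z))), mul(SSZ, add(add(SSSZ, Z), mul(Z, Z))))
  [4] S(add(add(add(SSZ, Z), mul(Z, Z)), mul(SSZ, add(add(SSSZ, Z), mul(Z, Z)))))
  [5] S(add(add(S(add(SZ, Z)), mul(Z, Z)), mul(SSZ, add(add(SSSZ, Z), mul(Z, Z)))))
  [6] S(add(S(add(add(SZ, Z), mul(Z, Z))), mul(SSZ, add(add(SSSZ, Z), mul(Z, Z)))))
  [7] S(S(add(add(add(SZ, Z), mul(Z, Z)), mul(SSZ, add(add(SSSZ, Z), mul(Z, Z))))))
  [8] S(S(add(add(S(add(Z, Z)), mul(Z, Z)), mul(SSZ, add(add(SSSZ, Z), mul(Z, Z))))))
  [9] S(S(add(S(add(add(Z, Z), mul(Z, Z))), mul(SSZ, add(add(SSSZ, Z), mul(Z, Z))))))
  [10] S(S(S(add(add(add(Z, Z), mul(Z, Z)), mul(SSZ, add(add(SSSZ, Z), mul(Z, Z)))))))
  [11] S(S(S(add(add(Z, mul(Z, Z)), mul(SSZ, add(add(SSSZ, Z), mul(Z, Z)))))))
  [12] S(S(S(add(mul(Z, Z), mul(SSZ, add(add(SSSZ, Z), mul(Z, Z)))))))
  [13] S(S(S(add(Z, mul(SSZ, add(add(SSSZ, Z), mul(Z, Z)))))))
  [14] S(S(S(mul(SSZ, add(add(SSSZ, Z), mul(Z, Z))))))
  [15] S(S(S(add(add(add(SSSZ, Z), mul(Z, Z)), mul(SZ, add(add(SSSZ, Z), mul(Z, Z)))))))
  [16] S(S(S(add(add(S(add(SSZ, Z)), mul(Z, Z)), mul(SZ, add(add(SSSZ, Z), mul(Z, Z)))))))
  [17] S(S(S(add(S(add(add(SSZ, Z), mul(Z, Z))), mul(SZ, add(add(SSSZ, Z), mul(Z, Z)))))))
  [18] S(S(S(S(add(add(add(SSZ, Z), mul(Z, Z)), mul(SZ, add(add(SSSZ, Z), mul(Z, Z))))))))
  [19] S(S(S(S(add(add(S(add(SZ, Z)), mul(Z, Z)), mul(SZ, add(add(SSSZ, Z), mul(Z, Z))))))))
  [20] S(S(S(S(add(S(add(add(SZ, Z), mul(Z, Z))), mul(SZ, add(add(SSSZ, Z), mul(Z, Z))))))))
  [21] S(S(S(S(S(add(add(add(SZ, Z), mul(Z, Z)), mul(SZ, add(add(SSSZ, Z), mul(Z, Z)))))))))
  [22] S(S(S(S(S(add(add(S(add(Z, Z)), mul(Z, Z)), mul(SZ, add(add(SSSZ, Z), mul(Z, Z)))))))))
  [23] S(S(S(S(S(add(S(add(add(Z, Z), mul(Z, Z))), mul(SZ, add(add(SSSZ, Z), mul(Z, Z)))))))))
  [24] S(S(S(S(S(S(add(add(add(Z, Z), mul(Z, Z)), mul(SZ, add(add(SSSZ, Z), mul(Z, Z))))))))))
  [25] S(S(S(S(S(S(add(add(Z, mul(Z, Z)), mul(SZ, add(add(SSSZ, Z), mul(Z, Z))))))))))
  [26] S(S(S(S(S(S(add(mul(Z, Z), mul(SZ, add(add(SSSZ, Z), mul(Z, Z))))))))))
  [27] S(S(S(S(S(S(add(Z, mul(SZ, add(add(SSSZ, Z), mul(Z, Z))))))))))
  [28] S(S(S(S(S(S(mul(SZ, add(add(SSSZ, Z), mul(Z, Z)))))))))
  [29] S(S(S(S(S(S(add(add(add(SSSZ, Z), mul(Z, Z)), mul(Z, add(add(SSSZ, Z), mul(Z, Z))))))))))
  [30] S(S(S(S(S(S(add(add(S(add(SSZ, Z)), mul(Z, Z)), mul(Z, add(add(SSSZ, Z), mul(Z, Z))))))))))
  [31] S(S(S(S(S(S(add(S(add(add(SSZ, Z), mul(Z, Z))), mul(Z, add(add(SSSZ, Z), mul(Z, Z))))))))))
  [32] S(S(S(S(S(S(S(add(add(add(SSZ, Z), mul(Z, Z)), mul(Z, add(add(SSSZ, Z), mul(Z, Z)))))))))))
  [33] S(S(S(S(S(S(S(add(add(S(add(SZ, Z)), mul(Z, Z)), mul(Z, add(add(SSSZ, Z), mul(Z, Z)))))))))))
  [34] S(S(S(S(S(S(S(add(S(add(add(SZ, Z), mul(Z, Z))), mul(Z, add(add(SSSZ, Z), mul(Z, Z)))))))))))
  [35] S(S(S(S(S(S(S(S(add(add(add(SZ, Z), mul(Z, Z)), mul(Z, add(add(SSSZ, Z), mul(Z, Z))))))))))))
  [36] S(S(S(S(S(S(S(S(add(add(S(add(Z, Z)), mul(Z, Z)), mul(Z, add(add(SSSZ, Z), mul(Z, Z))))))))))))
  [37] S(S(S(S(S(S(S(S(add(S(add(add(Z, Z), mul(Z, Z))), mul(Z, add(add(SSSZ, Z), mul(Z, Z))))))))))))
  [38] S(S(S(S(S(S(S(S(S(add(add(add(Z, Z), mul(Z, Z)), mul(Z, add(add(SSSZ, Z), mul(Z, Z)))))))))))))
  [39] S(S(S(S(S(S(S(S(S(add(add(Z, mul(Z, Z)), mul(Z, add(add(SSSZ, Z), mul(Z, Z)))))))))))))
  [40] S(S(S(S(S(S(S(S(S(add(mul(Z, Z), mul(Z, add(add(SSSZ, Z), mul(Z, Z)))))))))))))
  [41] S(S(S(S(S(S(S(S(S(add(Z, mul(Z, add(add(SSSZ, Z), mul(Z, Z)))))))))))))
  [42] S(S(S(S(S(S(S(S(S(mul(Z, add(add(SSSZ, Z), mul(Z, Z))))))))))))
  [43] S^9(Z)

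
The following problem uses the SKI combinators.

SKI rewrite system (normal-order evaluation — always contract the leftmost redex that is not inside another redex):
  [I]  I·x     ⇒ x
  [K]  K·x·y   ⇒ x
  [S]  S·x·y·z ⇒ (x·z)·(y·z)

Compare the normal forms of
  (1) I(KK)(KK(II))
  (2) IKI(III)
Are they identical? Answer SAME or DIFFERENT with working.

Answer: DIFFERENT — A ⇓ K, B ⇓ I

Working:
Term A:
  start: I(KK)(KK(II))
  [1] KK(KK(II))
  [2] K

Term B:
  start: IKI(III)
  [1] KI(III)
  [2] I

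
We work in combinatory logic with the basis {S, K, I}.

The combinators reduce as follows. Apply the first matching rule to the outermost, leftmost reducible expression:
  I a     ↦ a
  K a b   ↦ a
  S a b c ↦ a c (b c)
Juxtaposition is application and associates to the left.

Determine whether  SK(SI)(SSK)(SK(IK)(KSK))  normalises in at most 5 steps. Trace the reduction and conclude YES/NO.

  start: SK(SI)(SSK)(SK(IK)(KSK))
  step 1: K(SSK)(SI(SSK))(SK(IK)(KSK))
  step 2: SSK(SK(IK)(KSK))
  step 3: S(SK(IK)(KSK))(K(SK(IK)(KSK)))
  step 4: S(K(KSK)(IK(KSK)))(K(SK(IK)(KSK)))
  step 5: S(KSK)(K(SK(IK)(KSK)))

Answer: NO — after 5 steps the term is S(KSK)(K(SK(IK)(KSK))), not yet normal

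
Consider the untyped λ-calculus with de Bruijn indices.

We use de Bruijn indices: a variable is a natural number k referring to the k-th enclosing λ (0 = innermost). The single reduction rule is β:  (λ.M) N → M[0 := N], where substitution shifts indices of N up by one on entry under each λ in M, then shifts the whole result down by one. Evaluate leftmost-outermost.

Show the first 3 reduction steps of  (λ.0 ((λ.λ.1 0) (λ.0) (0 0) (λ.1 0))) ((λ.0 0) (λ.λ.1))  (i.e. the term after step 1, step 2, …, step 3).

Answer: after 3 steps: (λ.λ.λ.1) ((λ.λ.1 0) (λ.0) ((λ.0 0) (λ.λ.1) ((λ.0 0) (λ.λ.1))) (λ.(λ.0 0) (λ.λ.1) 0))

Working:
  start: (λ.0 ((λ.λ.1 0) (λ.0) (0 0) (λ.1 0))) ((λ.0 0) (λ.λ.1))
  →1  (λ.0 0) (λ.λ.1) ((λ.λ.1 0) (λ.0) ((λ.0 0) (λ.λ.1) ((λ.0 0) (λ.λ.1))) (λ.(λ.0 0) (λ.λ.1) 0))
  →2  (λ.λ.1) (λ.λ.1) ((λ.λ.1 0) (λ.0) ((λ.0 0) (λ.λ.1) ((λ.0 0) (λ.λ.1))) (λ.(λ.0 0) (λ.λ.1) 0))
  →3  (λ.λ.λ.1) ((λ.λ.1 0) (λ.0) ((λ.0 0) (λ.λ.1) ((λ.0 0) (λ.λ.1))) (λ.(λ.0 0) (λ.λ.1) 0))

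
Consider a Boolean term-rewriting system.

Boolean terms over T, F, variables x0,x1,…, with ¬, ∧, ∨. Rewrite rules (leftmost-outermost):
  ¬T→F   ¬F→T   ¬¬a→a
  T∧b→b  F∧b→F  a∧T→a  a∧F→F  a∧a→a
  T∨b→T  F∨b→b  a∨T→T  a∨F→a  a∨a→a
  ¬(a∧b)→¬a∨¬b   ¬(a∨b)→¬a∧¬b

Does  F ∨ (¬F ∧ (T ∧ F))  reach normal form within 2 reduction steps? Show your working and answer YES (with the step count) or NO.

  start: F ∨ (¬F ∧ (T ∧ F))
  →1  ¬F ∧ (T ∧ F)
  →2  T ∧ (T ∧ F)

Answer: NO — after 2 steps the term is T ∧ (T ∧ F), not yet normal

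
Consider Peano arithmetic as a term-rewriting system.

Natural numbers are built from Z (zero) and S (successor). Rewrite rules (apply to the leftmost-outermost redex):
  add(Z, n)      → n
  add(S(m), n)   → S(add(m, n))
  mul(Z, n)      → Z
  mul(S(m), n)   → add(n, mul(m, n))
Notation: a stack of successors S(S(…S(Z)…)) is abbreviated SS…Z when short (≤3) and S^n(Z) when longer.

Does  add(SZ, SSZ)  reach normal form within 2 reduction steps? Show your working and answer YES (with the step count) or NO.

Answer: YES — reaches normal form SSSZ in 2 ≤ 2 steps

Working:
  start: add(SZ, SSZ)
  step 1: S(add(Z, SSZ))
  step 2: SSSZ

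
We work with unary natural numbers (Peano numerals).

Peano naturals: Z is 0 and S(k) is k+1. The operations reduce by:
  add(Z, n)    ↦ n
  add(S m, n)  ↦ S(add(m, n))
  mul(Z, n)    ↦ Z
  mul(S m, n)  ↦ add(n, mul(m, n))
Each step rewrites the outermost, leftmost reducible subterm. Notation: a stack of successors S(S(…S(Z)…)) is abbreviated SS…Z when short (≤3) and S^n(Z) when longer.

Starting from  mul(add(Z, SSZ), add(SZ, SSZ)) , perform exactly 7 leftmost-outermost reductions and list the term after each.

Answer: after 7 steps: S(S(S(add(Z, mul(SZ, add(SZ, SSZ))))))

Reduction:
  start: mul(add(Z, SSZ), add(SZ, SSZ))
  →1  mul(SSZ, add(SZ, SSZ))
  →2  add(add(SZ, SSZ), mul(SZ, add(SZ, SSZ)))
  →3  add(S(add(Z, SSZ)), mul(SZ, add(SZ, SSZ)))
  →4  S(add(add(Z, SSZ), mul(SZ, add(SZ, SSZ))))
  →5  S(add(SSZ, mul(SZ, add(SZ, SSZ))))
  →6  S(S(add(SZ, mul(SZ, add(SZ, SSZ)))))
  →7  S(S(S(add(Z, mul(SZ, add(SZ, SSZ))))))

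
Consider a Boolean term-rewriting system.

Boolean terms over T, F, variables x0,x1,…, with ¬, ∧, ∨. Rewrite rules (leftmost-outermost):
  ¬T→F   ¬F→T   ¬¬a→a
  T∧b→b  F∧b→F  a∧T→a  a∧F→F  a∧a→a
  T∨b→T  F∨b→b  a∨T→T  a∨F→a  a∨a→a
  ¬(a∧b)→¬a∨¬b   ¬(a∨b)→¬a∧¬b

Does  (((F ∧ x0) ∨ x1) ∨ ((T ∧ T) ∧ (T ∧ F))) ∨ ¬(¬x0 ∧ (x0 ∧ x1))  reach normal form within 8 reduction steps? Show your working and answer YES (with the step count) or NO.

  start: (((F ∧ x0) ∨ x1) ∨ ((T ∧ T) ∧ (T ∧ F))) ∨ ¬(¬x0 ∧ (x0 ∧ x1))
  [1] ((F ∨ x1) ∨ ((T ∧ T) ∧ (T ∧ F))) ∨ ¬(¬x0 ∧ (x0 ∧ x1))
  [2] (x1 ∨ ((T ∧ T) ∧ (T ∧ F))) ∨ ¬(¬x0 ∧ (x0 ∧ x1))
  [3] (x1 ∨ (T ∧ (T ∧ F))) ∨ ¬(¬x0 ∧ (x0 ∧ x1))
  [4] (x1 ∨ (T ∧ F)) ∨ ¬(¬x0 ∧ (x0 ∧ x1))
  [5] (x1 ∨ F) ∨ ¬(¬x0 ∧ (x0 ∧ x1))
  [6] x1 ∨ ¬(¬x0 ∧ (x0 ∧ x1))
  [7] x1 ∨ (¬¬x0 ∨ ¬(x0 ∧ x1))
  [8] x1 ∨ (x0 ∨ ¬(x0 ∧ x1))

Answer: NO — after 8 steps the term is x1 ∨ (x0 ∨ ¬(x0 ∧ x1)), not yet normal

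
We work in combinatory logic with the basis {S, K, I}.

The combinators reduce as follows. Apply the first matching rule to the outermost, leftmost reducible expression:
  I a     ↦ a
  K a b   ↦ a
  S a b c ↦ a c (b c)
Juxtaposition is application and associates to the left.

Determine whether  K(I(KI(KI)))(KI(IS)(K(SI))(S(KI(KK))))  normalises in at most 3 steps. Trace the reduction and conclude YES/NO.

  start: K(I(KI(KI)))(KI(IS)(K(SI))(S(KI(KK))))
  step 1: I(KI(KI))
  step 2: KI(KI)
  step 3: I

Answer: YES — reaches normal form I in 3 ≤ 3 steps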